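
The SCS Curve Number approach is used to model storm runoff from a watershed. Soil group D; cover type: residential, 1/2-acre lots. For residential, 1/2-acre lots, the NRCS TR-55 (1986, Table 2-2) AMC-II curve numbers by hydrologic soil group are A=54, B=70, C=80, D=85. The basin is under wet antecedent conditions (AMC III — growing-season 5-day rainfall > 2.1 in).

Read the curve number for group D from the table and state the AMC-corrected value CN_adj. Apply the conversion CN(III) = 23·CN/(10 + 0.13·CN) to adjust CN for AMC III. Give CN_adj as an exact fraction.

CN_adj = 39100/421 ≈ 92.874

NRCS table: residential, 1/2-acre lots, soil group D → CN(II) = 85
Adjust CN=85 to AMC III: 23·85/(10 + 0.13·85) → 1955 ÷ (421/20) = 39100/421 ≈ 92.874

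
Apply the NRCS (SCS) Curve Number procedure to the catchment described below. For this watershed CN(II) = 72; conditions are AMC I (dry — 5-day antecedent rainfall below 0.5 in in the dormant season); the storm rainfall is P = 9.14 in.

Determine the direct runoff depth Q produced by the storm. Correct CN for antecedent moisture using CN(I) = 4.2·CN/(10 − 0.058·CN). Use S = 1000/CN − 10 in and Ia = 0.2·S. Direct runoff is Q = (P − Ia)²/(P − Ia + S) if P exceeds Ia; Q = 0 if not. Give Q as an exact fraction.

Q = 96805921/30157650 in ≈ 3.210 in

Dry (AMC I): CN(I) = 4.2·72/(10 − 0.058·72) = (1512/5)/(728/125) = 675/13 ≈ 51.923
S = 1000/(675/13) − 10 = 250/27 in ≈ 9.259 in
Initial abstraction Ia = S/5 = (250/27)/5 = 50/27 ≈ 1.852 in
Since P=9.140 > Ia=1.852: effective rainfall P−Ia = 9839/1350 in
Q = (9839/1350)²/((9839/1350) + 250/27) = (96805921/1822500)/(22339/1350) = 96805921/30157650 in ≈ 3.210 in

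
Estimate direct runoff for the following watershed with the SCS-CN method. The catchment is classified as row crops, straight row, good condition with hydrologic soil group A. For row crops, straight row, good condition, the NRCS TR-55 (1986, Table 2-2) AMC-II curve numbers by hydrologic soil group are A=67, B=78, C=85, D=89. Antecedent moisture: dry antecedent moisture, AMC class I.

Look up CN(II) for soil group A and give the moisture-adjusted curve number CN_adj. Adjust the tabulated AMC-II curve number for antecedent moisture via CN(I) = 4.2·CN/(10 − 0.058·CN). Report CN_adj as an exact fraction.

NRCS table: row crops, straight row, good condition, soil group A → CN(II) = 67
Adjust CN=67 to AMC I: 4.2·67/(10 − 0.058·67) → (1407/5) ÷ (3057/500) = 46900/1019 ≈ 46.026

CN_adj = 46900/1019 ≈ 46.026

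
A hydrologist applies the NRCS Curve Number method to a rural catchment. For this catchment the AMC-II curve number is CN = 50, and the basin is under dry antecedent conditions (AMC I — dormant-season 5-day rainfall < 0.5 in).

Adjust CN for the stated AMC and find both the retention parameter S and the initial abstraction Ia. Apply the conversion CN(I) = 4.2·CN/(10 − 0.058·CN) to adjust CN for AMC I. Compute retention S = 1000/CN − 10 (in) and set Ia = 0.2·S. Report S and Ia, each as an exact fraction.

S = 500/21 in ≈ 23.810 in; Ia = 100/21 in ≈ 4.762 in

Adjust CN=50 to AMC I: 4.2·50/(10 − 0.058·50) → 210 ÷ (71/10) = 2100/71 ≈ 29.577
Max retention: S = 1000/(2100/71) − 10 = 500/21 in (≈ 23.810 in)
Ia = 0.2·(500/21) = 100/21 in ≈ 4.762 in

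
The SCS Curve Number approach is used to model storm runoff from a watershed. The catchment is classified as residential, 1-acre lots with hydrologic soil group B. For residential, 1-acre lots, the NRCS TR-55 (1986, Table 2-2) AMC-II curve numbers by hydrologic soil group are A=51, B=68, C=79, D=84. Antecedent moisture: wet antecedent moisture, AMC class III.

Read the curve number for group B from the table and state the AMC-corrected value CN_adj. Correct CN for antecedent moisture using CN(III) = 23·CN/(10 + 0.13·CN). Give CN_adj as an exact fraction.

NRCS table: residential, 1-acre lots, soil group B → CN(II) = 68
Adjust CN=68 to AMC III: 23·68/(10 + 0.13·68) → 1564 ÷ (471/25) = 39100/471 ≈ 83.015

CN_adj = 39100/471 ≈ 83.015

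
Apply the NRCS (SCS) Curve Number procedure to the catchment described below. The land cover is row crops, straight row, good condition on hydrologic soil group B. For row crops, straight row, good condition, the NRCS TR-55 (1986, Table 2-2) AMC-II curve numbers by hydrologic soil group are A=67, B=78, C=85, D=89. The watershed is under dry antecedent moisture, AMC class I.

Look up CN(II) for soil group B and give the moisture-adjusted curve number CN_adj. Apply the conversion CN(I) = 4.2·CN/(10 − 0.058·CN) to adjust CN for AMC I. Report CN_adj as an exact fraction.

CN_adj = 81900/1369 ≈ 59.825

NRCS table: row crops, straight row, good condition, soil group B → CN(II) = 78
CN(I) from CN(II)=78: (4.2·78)/(10 − 0.058·78) = 81900/1369 ≈ 59.825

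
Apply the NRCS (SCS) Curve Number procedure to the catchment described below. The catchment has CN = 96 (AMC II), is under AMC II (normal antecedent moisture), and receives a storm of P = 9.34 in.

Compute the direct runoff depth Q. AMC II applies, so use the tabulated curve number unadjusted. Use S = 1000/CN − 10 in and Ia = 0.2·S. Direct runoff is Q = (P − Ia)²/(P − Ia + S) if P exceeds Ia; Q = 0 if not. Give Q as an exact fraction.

CN(II) = 96; AMC II needs no correction.
S = 1000/96 − 10 = 5/12 in ≈ 0.417 in
Ia = 0.2·(5/12) = 1/12 in ≈ 0.083 in
Excess rainfall: 9.340 − 0.083 = 9.257 in; P > Ia so Q > 0
Q: (2777/300)² ÷ (1451/150) = 7711729/870600 in (≈ 8.858 in)

Q = 7711729/870600 in ≈ 8.858 in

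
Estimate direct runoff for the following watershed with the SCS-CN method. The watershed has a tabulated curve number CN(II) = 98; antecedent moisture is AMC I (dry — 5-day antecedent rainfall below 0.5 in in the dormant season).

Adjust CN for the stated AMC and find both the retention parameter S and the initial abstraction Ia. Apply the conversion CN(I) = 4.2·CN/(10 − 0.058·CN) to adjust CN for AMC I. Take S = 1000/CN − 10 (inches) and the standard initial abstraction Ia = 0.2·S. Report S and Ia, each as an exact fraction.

S = 500/1029 in ≈ 0.486 in; Ia = 100/1029 in ≈ 0.097 in

Adjust CN=98 to AMC I: 4.2·98/(10 − 0.058·98) → (2058/5) ÷ (1079/250) = 102900/1079 ≈ 95.366
Retention S: 1000/CN − 10 with CN=95.366 → S = 500/1029 ≈ 0.486 in
Ia = 0.2S: 0.2·0.486 = 0.097 in (exactly 100/1029)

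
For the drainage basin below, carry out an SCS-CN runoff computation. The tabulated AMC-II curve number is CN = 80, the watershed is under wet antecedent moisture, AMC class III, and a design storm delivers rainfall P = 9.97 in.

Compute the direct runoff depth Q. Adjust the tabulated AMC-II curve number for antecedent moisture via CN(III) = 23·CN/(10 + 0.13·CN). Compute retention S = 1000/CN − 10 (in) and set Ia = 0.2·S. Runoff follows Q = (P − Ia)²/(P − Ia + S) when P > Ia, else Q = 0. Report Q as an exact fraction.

Q = 503149761/57341300 in ≈ 8.775 in

CN(III) from CN(II)=80: (23·80)/(10 + 0.13·80) = 4600/51 ≈ 90.196
Max retention: S = 1000/(4600/51) − 10 = 25/23 in (≈ 1.087 in)
Ia = 0.2S: 0.2·1.087 = 0.217 in (exactly 5/23)
P − Ia = 9.970 − 0.217 = 22431/2300 ≈ 9.753 in (> 0, runoff occurs)
Runoff Q = (P−Ia)²/(P−Ia+S) = (9.753)²/(9.753+1.087) = 503149761/57341300 ≈ 8.775 in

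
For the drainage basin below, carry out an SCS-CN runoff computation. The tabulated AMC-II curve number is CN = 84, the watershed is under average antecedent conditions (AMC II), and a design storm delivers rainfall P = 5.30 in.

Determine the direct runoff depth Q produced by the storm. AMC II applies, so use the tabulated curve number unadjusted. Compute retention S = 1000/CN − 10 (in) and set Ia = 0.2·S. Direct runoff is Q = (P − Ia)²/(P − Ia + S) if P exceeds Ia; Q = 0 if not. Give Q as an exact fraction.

AMC II — tabulated CN = 84 applies directly.
Retention S: 1000/CN − 10 with CN=84.000 → S = 40/21 ≈ 1.905 in
Ia = 0.2·(40/21) = 8/21 in ≈ 0.381 in
Since P=5.300 > Ia=0.381: effective rainfall P−Ia = 1033/210 in
Q = (1033/210)²/((1033/210) + 40/21) = (1067089/44100)/(1433/210) = 1067089/300930 in ≈ 3.546 in

Q = 1067089/300930 in ≈ 3.546 in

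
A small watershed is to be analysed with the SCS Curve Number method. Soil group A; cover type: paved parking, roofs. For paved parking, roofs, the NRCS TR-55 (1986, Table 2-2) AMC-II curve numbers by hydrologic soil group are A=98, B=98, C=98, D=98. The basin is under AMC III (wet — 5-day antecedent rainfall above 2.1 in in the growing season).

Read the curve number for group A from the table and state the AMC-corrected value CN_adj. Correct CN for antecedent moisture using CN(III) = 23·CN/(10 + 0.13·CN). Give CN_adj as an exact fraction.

NRCS table: paved parking, roofs, soil group A → CN(II) = 98
Wet (AMC III): CN(III) = 23·98/(10 + 0.13·98) = 2254/(1137/50) = 112700/1137 ≈ 99.120

CN_adj = 112700/1137 ≈ 99.120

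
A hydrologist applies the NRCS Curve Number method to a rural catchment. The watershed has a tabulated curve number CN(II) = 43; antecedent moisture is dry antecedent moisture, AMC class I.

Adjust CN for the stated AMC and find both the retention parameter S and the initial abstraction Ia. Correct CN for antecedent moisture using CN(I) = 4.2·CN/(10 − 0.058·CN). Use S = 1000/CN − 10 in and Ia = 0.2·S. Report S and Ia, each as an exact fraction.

Dry (AMC I): CN(I) = 4.2·43/(10 − 0.058·43) = (903/5)/(3753/500) = 30100/1251 ≈ 24.061
Max retention: S = 1000/(30100/1251) − 10 = 9500/301 in (≈ 31.561 in)
Ia = 0.2·(9500/301) = 1900/301 in ≈ 6.312 in

S = 9500/301 in ≈ 31.561 in; Ia = 1900/301 in ≈ 6.312 in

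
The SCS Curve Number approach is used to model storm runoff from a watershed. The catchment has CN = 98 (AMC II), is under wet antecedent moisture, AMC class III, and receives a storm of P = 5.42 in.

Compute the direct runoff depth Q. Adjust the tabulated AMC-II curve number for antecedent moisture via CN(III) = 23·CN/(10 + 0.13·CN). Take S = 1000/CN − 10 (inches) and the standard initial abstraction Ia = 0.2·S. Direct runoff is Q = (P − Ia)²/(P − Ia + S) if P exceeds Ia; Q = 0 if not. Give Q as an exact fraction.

CN(III) from CN(II)=98: (23·98)/(10 + 0.13·98) = 112700/1137 ≈ 99.120
Max retention: S = 1000/(112700/1137) − 10 = 100/1127 in (≈ 0.089 in)
Ia = 0.2S: 0.2·0.089 = 0.018 in (exactly 20/1127)
Since P=5.420 > Ia=0.018: effective rainfall P−Ia = 304417/56350 in
Q = (304417/56350)²/((304417/56350) + 100/1127) = (92669709889/3175322500)/(309417/56350) = 92669709889/17435647950 in ≈ 5.315 in

Q = 92669709889/17435647950 in ≈ 5.315 in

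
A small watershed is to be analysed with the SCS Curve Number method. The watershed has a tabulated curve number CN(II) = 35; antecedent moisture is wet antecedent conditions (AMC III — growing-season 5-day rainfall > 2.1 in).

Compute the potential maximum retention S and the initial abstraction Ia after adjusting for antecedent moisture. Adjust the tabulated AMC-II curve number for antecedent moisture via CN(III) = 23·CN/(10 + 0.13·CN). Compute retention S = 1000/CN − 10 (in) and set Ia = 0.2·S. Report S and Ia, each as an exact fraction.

Adjust CN=35 to AMC III: 23·35/(10 + 0.13·35) → 805 ÷ (291/20) = 16100/291 ≈ 55.326
Max retention: S = 1000/(16100/291) − 10 = 1300/161 in (≈ 8.075 in)
Ia = 0.2S: 0.2·8.075 = 1.615 in (exactly 260/161)

S = 1300/161 in ≈ 8.075 in; Ia = 260/161 in ≈ 1.615 in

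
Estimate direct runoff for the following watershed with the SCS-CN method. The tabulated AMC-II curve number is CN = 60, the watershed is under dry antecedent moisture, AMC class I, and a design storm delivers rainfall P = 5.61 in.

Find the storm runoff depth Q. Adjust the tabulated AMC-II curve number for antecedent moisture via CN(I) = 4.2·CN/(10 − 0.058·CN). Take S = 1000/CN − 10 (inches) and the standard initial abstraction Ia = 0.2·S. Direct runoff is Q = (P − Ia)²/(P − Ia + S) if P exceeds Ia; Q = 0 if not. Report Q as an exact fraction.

Dry (AMC I): CN(I) = 4.2·60/(10 − 0.058·60) = 252/(163/25) = 6300/163 ≈ 38.650
Retention S: 1000/CN − 10 with CN=38.650 → S = 1000/63 ≈ 15.873 in
Initial abstraction Ia = S/5 = (1000/63)/5 = 200/63 ≈ 3.175 in
Excess rainfall: 5.610 − 3.175 = 2.435 in; P > Ia so Q > 0
Runoff Q = (P−Ia)²/(P−Ia+S) = (2.435)²/(2.435+15.873) = 235407649/726660900 ≈ 0.324 in

Q = 235407649/726660900 in ≈ 0.324 in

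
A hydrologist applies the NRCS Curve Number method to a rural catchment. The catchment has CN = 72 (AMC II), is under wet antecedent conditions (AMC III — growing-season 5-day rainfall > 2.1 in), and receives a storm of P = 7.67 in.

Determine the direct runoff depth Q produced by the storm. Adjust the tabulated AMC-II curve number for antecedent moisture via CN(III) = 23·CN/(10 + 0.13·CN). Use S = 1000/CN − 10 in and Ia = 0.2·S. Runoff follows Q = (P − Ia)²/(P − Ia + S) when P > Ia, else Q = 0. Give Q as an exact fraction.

Q = 23033829361/3866118300 in ≈ 5.958 in

Wet (AMC III): CN(III) = 23·72/(10 + 0.13·72) = 1656/(484/25) = 10350/121 ≈ 85.537
Retention S: 1000/CN − 10 with CN=85.537 → S = 350/207 ≈ 1.691 in
Ia = 0.2·(350/207) = 70/207 in ≈ 0.338 in
P − Ia = 7.670 − 0.338 = 151769/20700 ≈ 7.332 in (> 0, runoff occurs)
Q: (151769/20700)² ÷ (186769/20700) = 23033829361/3866118300 in (≈ 5.958 in)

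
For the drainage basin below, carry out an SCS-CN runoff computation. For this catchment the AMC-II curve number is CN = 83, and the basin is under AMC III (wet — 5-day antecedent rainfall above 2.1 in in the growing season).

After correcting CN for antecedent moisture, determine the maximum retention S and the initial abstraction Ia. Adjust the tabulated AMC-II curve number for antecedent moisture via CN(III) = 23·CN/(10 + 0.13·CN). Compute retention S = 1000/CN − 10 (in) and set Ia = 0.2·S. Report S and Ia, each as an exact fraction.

S = 1700/1909 in ≈ 0.891 in; Ia = 340/1909 in ≈ 0.178 in

Adjust CN=83 to AMC III: 23·83/(10 + 0.13·83) → 1909 ÷ (2079/100) = 190900/2079 ≈ 91.823
Max retention: S = 1000/(190900/2079) − 10 = 1700/1909 in (≈ 0.891 in)
Ia = 0.2S: 0.2·0.891 = 0.178 in (exactly 340/1909)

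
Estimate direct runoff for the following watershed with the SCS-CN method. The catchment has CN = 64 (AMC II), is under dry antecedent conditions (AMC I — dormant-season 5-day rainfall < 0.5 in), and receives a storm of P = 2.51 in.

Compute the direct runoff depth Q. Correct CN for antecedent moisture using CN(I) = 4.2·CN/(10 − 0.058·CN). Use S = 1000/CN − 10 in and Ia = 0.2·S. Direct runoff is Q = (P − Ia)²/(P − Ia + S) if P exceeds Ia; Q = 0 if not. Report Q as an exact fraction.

Q = 0 in ≈ 0.000 in

Dry (AMC I): CN(I) = 4.2·64/(10 − 0.058·64) = (1344/5)/(786/125) = 5600/131 ≈ 42.748
S = 1000/(5600/131) − 10 = 375/28 in ≈ 13.393 in
Ia = 0.2S: 0.2·13.393 = 2.679 in (exactly 75/28)
P = 2.510 ≤ Ia = 2.679 in: entire storm abstracted, Q = 0.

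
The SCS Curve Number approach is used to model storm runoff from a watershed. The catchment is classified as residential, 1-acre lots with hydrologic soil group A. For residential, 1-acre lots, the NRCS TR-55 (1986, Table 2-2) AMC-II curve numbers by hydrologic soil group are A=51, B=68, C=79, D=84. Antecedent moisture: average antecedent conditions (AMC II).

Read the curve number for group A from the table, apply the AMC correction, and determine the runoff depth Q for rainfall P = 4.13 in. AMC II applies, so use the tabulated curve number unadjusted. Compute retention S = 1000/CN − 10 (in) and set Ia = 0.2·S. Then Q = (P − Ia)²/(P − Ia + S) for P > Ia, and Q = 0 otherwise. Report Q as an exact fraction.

Q = 18122167/43905900 in ≈ 0.413 in

NRCS table: residential, 1-acre lots, soil group A → CN(II) = 51
CN(II) = 51; AMC II needs no correction.
S = 1000/51 − 10 = 490/51 in ≈ 9.608 in
Ia = 0.2S: 0.2·9.608 = 1.922 in (exactly 98/51)
P − Ia = 4.130 − 1.922 = 11263/5100 ≈ 2.208 in (> 0, runoff occurs)
Q: (11263/5100)² ÷ (60263/5100) = 18122167/43905900 in (≈ 0.413 in)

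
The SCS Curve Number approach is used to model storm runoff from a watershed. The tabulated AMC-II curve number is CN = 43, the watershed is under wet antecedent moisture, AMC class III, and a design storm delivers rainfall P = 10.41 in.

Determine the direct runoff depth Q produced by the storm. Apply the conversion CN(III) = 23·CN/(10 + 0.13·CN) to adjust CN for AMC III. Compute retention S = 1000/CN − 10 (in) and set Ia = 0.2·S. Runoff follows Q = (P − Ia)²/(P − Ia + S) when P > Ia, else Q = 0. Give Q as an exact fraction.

CN(III) from CN(II)=43: (23·43)/(10 + 0.13·43) = 98900/1559 ≈ 63.438
Max retention: S = 1000/(98900/1559) − 10 = 5700/989 in (≈ 5.763 in)
Initial abstraction Ia = S/5 = (5700/989)/5 = 1140/989 ≈ 1.153 in
Excess rainfall: 10.410 − 1.153 = 9.257 in; P > Ia so Q > 0
Q: (915549/98900)² ÷ (1485549/98900) = 93136663489/16324532900 in (≈ 5.705 in)

Q = 93136663489/16324532900 in ≈ 5.705 in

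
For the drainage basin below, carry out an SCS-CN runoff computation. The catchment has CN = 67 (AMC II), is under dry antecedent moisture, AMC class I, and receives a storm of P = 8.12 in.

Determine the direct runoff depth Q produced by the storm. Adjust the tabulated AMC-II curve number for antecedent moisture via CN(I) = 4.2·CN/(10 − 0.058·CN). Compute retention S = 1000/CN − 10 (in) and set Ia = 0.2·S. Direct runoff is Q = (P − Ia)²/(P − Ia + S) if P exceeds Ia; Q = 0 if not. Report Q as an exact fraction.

Dry (AMC I): CN(I) = 4.2·67/(10 − 0.058·67) = (1407/5)/(3057/500) = 46900/1019 ≈ 46.026
Max retention: S = 1000/(46900/1019) − 10 = 5500/469 in (≈ 11.727 in)
Ia = 0.2·(5500/469) = 1100/469 in ≈ 2.345 in
Since P=8.120 > Ia=2.345: effective rainfall P−Ia = 67707/11725 in
Q: (67707/11725)² ÷ (205207/11725) = 4584237849/2406052075 in (≈ 1.905 in)

Q = 4584237849/2406052075 in ≈ 1.905 in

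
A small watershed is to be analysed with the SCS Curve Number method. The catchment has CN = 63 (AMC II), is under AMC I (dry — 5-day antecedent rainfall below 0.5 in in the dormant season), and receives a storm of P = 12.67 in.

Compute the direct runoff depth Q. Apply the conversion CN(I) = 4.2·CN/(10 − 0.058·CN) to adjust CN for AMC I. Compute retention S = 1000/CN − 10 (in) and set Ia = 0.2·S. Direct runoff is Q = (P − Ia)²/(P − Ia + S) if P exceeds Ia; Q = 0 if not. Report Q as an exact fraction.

CN(I) from CN(II)=63: (4.2·63)/(10 − 0.058·63) = 132300/3173 ≈ 41.696
S = 1000/(132300/3173) − 10 = 18500/1323 in ≈ 13.983 in
Ia = 0.2·(18500/1323) = 3700/1323 in ≈ 2.797 in
Excess rainfall: 12.670 − 2.797 = 9.873 in; P > Ia so Q > 0
Q: (1306241/132300)² ÷ (3156241/132300) = 1706265550081/417570684300 in (≈ 4.086 in)

Q = 1706265550081/417570684300 in ≈ 4.086 in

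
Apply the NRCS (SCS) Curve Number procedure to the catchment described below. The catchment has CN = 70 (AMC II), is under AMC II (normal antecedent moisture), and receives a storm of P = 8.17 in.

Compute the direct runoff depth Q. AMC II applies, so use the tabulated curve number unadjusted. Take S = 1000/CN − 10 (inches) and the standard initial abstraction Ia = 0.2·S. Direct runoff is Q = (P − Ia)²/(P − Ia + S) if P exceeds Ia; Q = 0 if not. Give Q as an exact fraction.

Average conditions: CN = 70 (no AMC adjustment).
Max retention: S = 1000/70 − 10 = 30/7 in (≈ 4.286 in)
Ia = 0.2S: 0.2·4.286 = 0.857 in (exactly 6/7)
P − Ia = 8.170 − 0.857 = 5119/700 ≈ 7.313 in (> 0, runoff occurs)
Runoff Q = (P−Ia)²/(P−Ia+S) = (7.313)²/(7.313+4.286) = 26204161/5683300 ≈ 4.611 in

Q = 26204161/5683300 in ≈ 4.611 in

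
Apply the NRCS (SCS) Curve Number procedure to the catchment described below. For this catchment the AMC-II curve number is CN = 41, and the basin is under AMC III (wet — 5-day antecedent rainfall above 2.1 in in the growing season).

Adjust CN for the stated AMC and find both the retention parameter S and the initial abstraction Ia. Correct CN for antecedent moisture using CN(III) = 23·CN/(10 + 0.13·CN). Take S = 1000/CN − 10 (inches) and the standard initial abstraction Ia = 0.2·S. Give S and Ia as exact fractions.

Wet (AMC III): CN(III) = 23·41/(10 + 0.13·41) = 943/(1533/100) = 94300/1533 ≈ 61.513
Max retention: S = 1000/(94300/1533) − 10 = 5900/943 in (≈ 6.257 in)
Initial abstraction Ia = S/5 = (5900/943)/5 = 1180/943 ≈ 1.251 in

S = 5900/943 in ≈ 6.257 in; Ia = 1180/943 in ≈ 1.251 in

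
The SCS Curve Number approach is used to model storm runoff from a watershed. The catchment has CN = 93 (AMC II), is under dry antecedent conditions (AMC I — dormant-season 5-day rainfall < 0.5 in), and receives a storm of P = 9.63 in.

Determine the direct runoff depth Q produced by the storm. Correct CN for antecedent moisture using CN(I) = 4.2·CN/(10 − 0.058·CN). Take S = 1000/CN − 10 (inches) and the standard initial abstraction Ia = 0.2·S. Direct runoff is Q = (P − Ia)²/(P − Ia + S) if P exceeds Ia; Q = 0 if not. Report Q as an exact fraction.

Q = 66913790329/8612088300 in ≈ 7.770 in

CN(I) from CN(II)=93: (4.2·93)/(10 − 0.058·93) = 27900/329 ≈ 84.802
Max retention: S = 1000/(27900/329) − 10 = 500/279 in (≈ 1.792 in)
Ia = 0.2·(500/279) = 100/279 in ≈ 0.358 in
Excess rainfall: 9.630 − 0.358 = 9.272 in; P > Ia so Q > 0
Q = (258677/27900)²/((258677/27900) + 500/279) = (66913790329/778410000)/(308677/27900) = 66913790329/8612088300 in ≈ 7.770 in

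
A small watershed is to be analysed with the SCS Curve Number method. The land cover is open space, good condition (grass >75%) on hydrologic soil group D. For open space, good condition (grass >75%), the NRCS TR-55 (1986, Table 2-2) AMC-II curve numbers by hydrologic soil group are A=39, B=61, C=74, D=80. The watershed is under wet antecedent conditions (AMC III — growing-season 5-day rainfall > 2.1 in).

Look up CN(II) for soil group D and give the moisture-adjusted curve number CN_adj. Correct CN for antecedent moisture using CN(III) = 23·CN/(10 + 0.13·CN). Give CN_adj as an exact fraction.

CN_adj = 4600/51 ≈ 90.196

NRCS table: open space, good condition (grass >75%), soil group D → CN(II) = 80
Wet (AMC III): CN(III) = 23·80/(10 + 0.13·80) = 1840/(102/5) = 4600/51 ≈ 90.196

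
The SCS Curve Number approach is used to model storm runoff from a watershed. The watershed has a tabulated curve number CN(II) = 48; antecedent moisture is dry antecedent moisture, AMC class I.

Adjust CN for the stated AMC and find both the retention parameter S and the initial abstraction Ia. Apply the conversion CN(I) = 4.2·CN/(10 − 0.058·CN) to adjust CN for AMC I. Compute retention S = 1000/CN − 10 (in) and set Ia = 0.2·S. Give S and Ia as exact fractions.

S = 1625/63 in ≈ 25.794 in; Ia = 325/63 in ≈ 5.159 in

CN(I) from CN(II)=48: (4.2·48)/(10 − 0.058·48) = 12600/451 ≈ 27.938
Max retention: S = 1000/(12600/451) − 10 = 1625/63 in (≈ 25.794 in)
Ia = 0.2S: 0.2·25.794 = 5.159 in (exactly 325/63)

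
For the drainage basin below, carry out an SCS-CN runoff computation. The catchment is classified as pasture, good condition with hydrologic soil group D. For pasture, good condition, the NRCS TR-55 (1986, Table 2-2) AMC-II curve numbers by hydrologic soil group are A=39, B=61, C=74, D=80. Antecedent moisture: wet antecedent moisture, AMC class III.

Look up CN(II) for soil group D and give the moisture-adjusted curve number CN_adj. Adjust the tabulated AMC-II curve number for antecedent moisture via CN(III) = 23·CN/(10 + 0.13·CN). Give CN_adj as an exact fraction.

NRCS table: pasture, good condition, soil group D → CN(II) = 80
CN(III) from CN(II)=80: (23·80)/(10 + 0.13·80) = 4600/51 ≈ 90.196

CN_adj = 4600/51 ≈ 90.196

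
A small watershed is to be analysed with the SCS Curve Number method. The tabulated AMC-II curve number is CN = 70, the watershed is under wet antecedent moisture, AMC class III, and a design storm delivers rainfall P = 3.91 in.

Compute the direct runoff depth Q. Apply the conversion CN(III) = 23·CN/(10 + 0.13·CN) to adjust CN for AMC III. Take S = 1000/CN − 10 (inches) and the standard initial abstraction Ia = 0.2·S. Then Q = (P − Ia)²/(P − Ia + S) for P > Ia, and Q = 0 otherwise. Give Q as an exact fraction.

Q = 3243416401/1399911100 in ≈ 2.317 in

CN(III) from CN(II)=70: (23·70)/(10 + 0.13·70) = 16100/191 ≈ 84.293
Retention S: 1000/CN − 10 with CN=84.293 → S = 300/161 ≈ 1.863 in
Ia = 0.2·(300/161) = 60/161 in ≈ 0.373 in
P − Ia = 3.910 − 0.373 = 56951/16100 ≈ 3.537 in (> 0, runoff occurs)
Q = (56951/16100)²/((56951/16100) + 300/161) = (3243416401/259210000)/(86951/16100) = 3243416401/1399911100 in ≈ 2.317 in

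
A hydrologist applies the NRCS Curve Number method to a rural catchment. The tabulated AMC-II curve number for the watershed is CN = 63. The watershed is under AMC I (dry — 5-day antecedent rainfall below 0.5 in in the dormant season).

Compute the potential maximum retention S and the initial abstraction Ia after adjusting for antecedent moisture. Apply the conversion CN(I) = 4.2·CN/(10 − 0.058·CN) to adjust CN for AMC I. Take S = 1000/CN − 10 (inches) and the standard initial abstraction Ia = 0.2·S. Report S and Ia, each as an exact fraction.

CN(I) from CN(II)=63: (4.2·63)/(10 − 0.058·63) = 132300/3173 ≈ 41.696
Max retention: S = 1000/(132300/3173) − 10 = 18500/1323 in (≈ 13.983 in)
Ia = 0.2·(18500/1323) = 3700/1323 in ≈ 2.797 in

S = 18500/1323 in ≈ 13.983 in; Ia = 3700/1323 in ≈ 2.797 in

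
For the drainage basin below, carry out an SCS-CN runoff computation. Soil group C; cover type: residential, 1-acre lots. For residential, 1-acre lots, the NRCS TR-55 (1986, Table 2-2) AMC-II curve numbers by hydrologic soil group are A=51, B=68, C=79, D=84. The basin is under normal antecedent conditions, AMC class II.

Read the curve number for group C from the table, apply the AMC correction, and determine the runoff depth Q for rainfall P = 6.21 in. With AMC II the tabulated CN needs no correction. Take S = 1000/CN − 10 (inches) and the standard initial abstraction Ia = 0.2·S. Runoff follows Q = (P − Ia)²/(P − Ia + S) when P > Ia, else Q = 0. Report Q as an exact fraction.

NRCS table: residential, 1-acre lots, soil group C → CN(II) = 79
AMC II — tabulated CN = 79 applies directly.
Max retention: S = 1000/79 − 10 = 210/79 in (≈ 2.658 in)
Initial abstraction Ia = S/5 = (210/79)/5 = 42/79 ≈ 0.532 in
Excess rainfall: 6.210 − 0.532 = 5.678 in; P > Ia so Q > 0
Q: (44859/7900)² ÷ (65859/7900) = 670776627/173428700 in (≈ 3.868 in)

Q = 670776627/173428700 in ≈ 3.868 in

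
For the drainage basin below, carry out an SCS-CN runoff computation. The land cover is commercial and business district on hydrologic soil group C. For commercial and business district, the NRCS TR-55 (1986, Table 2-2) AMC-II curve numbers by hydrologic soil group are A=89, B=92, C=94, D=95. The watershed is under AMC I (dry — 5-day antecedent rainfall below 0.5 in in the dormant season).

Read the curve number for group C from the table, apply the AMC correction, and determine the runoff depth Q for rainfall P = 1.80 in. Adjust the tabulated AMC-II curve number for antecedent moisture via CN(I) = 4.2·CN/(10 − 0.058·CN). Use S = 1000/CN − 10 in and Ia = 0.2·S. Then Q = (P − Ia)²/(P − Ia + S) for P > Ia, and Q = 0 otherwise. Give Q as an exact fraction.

NRCS table: commercial and business district, soil group C → CN(II) = 94
CN(I) from CN(II)=94: (4.2·94)/(10 − 0.058·94) = 32900/379 ≈ 86.807
S = 1000/(32900/379) − 10 = 500/329 in ≈ 1.520 in
Ia = 0.2·(500/329) = 100/329 in ≈ 0.304 in
Since P=1.800 > Ia=0.304: effective rainfall P−Ia = 2461/1645 in
Runoff Q = (P−Ia)²/(P−Ia+S) = (1.496)²/(1.496+1.520) = 6056521/8160845 ≈ 0.742 in

Q = 6056521/8160845 in ≈ 0.742 in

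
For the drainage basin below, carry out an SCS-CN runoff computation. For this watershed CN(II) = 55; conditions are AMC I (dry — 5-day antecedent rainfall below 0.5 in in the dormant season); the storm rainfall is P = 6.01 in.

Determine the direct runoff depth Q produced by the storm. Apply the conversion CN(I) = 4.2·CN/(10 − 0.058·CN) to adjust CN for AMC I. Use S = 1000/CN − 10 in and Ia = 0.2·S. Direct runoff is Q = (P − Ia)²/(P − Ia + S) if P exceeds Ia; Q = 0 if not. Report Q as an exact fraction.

Dry (AMC I): CN(I) = 4.2·55/(10 − 0.058·55) = 231/(681/100) = 7700/227 ≈ 33.921
Retention S: 1000/CN − 10 with CN=33.921 → S = 1500/77 ≈ 19.481 in
Ia = 0.2S: 0.2·19.481 = 3.896 in (exactly 300/77)
Excess rainfall: 6.010 − 3.896 = 2.114 in; P > Ia so Q > 0
Q: (16277/7700)² ÷ (166277/7700) = 264940729/1280332900 in (≈ 0.207 in)

Q = 264940729/1280332900 in ≈ 0.207 in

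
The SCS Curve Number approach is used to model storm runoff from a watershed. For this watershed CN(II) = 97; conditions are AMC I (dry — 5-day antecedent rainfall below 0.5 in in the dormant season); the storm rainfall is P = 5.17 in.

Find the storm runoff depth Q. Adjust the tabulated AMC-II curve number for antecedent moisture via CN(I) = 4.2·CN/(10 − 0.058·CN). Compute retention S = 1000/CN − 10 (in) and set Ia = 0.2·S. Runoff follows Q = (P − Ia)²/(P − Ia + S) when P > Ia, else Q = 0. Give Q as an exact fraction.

Q = 116310327849/26551819700 in ≈ 4.381 in

CN(I) from CN(II)=97: (4.2·97)/(10 − 0.058·97) = 67900/729 ≈ 93.141
Max retention: S = 1000/(67900/729) − 10 = 500/679 in (≈ 0.736 in)
Initial abstraction Ia = S/5 = (500/679)/5 = 100/679 ≈ 0.147 in
Excess rainfall: 5.170 − 0.147 = 5.023 in; P > Ia so Q > 0
Q = (341043/67900)²/((341043/67900) + 500/679) = (116310327849/4610410000)/(391043/67900) = 116310327849/26551819700 in ≈ 4.381 in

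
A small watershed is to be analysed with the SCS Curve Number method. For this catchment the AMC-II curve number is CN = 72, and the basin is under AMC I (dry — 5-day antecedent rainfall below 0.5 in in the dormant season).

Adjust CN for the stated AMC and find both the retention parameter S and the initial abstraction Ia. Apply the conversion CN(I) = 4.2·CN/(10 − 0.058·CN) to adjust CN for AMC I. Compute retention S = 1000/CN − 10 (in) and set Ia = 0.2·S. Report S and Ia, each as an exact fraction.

S = 250/27 in ≈ 9.259 in; Ia = 50/27 in ≈ 1.852 in

Adjust CN=72 to AMC I: 4.2·72/(10 − 0.058·72) → (1512/5) ÷ (728/125) = 675/13 ≈ 51.923
Max retention: S = 1000/(675/13) − 10 = 250/27 in (≈ 9.259 in)
Ia = 0.2S: 0.2·9.259 = 1.852 in (exactly 50/27)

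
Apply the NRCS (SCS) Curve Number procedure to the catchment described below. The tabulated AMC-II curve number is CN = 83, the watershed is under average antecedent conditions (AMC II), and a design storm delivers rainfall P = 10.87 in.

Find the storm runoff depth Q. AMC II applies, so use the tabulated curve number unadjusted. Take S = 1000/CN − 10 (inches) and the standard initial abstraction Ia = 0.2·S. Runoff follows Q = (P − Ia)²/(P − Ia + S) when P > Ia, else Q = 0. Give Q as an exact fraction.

Q = 7537886041/861714300 in ≈ 8.748 in

Average conditions: CN = 83 (no AMC adjustment).
S = 1000/83 − 10 = 170/83 in ≈ 2.048 in
Ia = 0.2S: 0.2·2.048 = 0.410 in (exactly 34/83)
Since P=10.870 > Ia=0.410: effective rainfall P−Ia = 86821/8300 in
Runoff Q = (P−Ia)²/(P−Ia+S) = (10.460)²/(10.460+2.048) = 7537886041/861714300 ≈ 8.748 in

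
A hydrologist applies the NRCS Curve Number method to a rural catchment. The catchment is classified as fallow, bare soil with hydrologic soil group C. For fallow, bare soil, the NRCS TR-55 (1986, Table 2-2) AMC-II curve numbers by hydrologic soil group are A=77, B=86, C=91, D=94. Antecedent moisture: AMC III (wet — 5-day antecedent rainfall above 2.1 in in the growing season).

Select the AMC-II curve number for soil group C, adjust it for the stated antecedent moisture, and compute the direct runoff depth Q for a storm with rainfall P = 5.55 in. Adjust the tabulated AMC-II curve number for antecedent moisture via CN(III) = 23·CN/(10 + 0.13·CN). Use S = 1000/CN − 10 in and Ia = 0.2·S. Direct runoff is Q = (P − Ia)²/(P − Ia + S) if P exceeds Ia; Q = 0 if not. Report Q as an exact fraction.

Q = 17438070243/3442608260 in ≈ 5.065 in

NRCS table: fallow, bare soil, soil group C → CN(II) = 91
CN(III) from CN(II)=91: (23·91)/(10 + 0.13·91) = 209300/2183 ≈ 95.877
Retention S: 1000/CN − 10 with CN=95.877 → S = 900/2093 ≈ 0.430 in
Ia = 0.2·(900/2093) = 180/2093 in ≈ 0.086 in
Excess rainfall: 5.550 − 0.086 = 5.464 in; P > Ia so Q > 0
Q: (228723/41860)² ÷ (246723/41860) = 17438070243/3442608260 in (≈ 5.065 in)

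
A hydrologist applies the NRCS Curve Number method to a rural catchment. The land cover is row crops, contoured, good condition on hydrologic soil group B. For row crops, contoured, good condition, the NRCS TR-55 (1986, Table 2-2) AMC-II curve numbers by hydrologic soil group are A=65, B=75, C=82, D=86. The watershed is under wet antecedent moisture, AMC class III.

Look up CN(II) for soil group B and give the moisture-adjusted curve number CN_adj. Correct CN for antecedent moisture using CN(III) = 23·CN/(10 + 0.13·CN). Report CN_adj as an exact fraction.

NRCS table: row crops, contoured, good condition, soil group B → CN(II) = 75
CN(III) from CN(II)=75: (23·75)/(10 + 0.13·75) = 6900/79 ≈ 87.342

CN_adj = 6900/79 ≈ 87.342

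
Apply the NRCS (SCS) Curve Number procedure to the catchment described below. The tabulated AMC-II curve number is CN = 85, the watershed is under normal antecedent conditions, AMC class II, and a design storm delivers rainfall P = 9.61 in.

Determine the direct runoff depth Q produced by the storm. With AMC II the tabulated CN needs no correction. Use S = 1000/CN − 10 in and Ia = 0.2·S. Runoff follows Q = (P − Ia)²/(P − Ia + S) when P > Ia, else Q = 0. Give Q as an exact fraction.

CN(II) = 85; AMC II needs no correction.
Retention S: 1000/CN − 10 with CN=85.000 → S = 30/17 ≈ 1.765 in
Ia = 0.2S: 0.2·1.765 = 0.353 in (exactly 6/17)
Excess rainfall: 9.610 − 0.353 = 9.257 in; P > Ia so Q > 0
Q = (15737/1700)²/((15737/1700) + 30/17) = (247653169/2890000)/(18737/1700) = 247653169/31852900 in ≈ 7.775 in

Q = 247653169/31852900 in ≈ 7.775 in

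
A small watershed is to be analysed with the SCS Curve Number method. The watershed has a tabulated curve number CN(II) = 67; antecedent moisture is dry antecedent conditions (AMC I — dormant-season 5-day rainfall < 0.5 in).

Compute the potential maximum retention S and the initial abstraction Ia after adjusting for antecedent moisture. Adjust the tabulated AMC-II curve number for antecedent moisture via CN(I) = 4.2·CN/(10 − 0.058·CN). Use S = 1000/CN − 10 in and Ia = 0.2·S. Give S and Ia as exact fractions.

S = 5500/469 in ≈ 11.727 in; Ia = 1100/469 in ≈ 2.345 in

Adjust CN=67 to AMC I: 4.2·67/(10 − 0.058·67) → (1407/5) ÷ (3057/500) = 46900/1019 ≈ 46.026
Max retention: S = 1000/(46900/1019) − 10 = 5500/469 in (≈ 11.727 in)
Initial abstraction Ia = S/5 = (5500/469)/5 = 1100/469 ≈ 2.345 in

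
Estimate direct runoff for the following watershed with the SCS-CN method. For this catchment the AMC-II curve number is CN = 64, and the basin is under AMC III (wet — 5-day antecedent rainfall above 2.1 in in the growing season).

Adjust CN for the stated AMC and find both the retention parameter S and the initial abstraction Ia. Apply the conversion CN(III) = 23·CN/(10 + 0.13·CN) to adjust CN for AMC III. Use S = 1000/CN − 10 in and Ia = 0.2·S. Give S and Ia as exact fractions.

S = 225/92 in ≈ 2.446 in; Ia = 45/92 in ≈ 0.489 in

CN(III) from CN(II)=64: (23·64)/(10 + 0.13·64) = 18400/229 ≈ 80.349
Max retention: S = 1000/(18400/229) − 10 = 225/92 in (≈ 2.446 in)
Initial abstraction Ia = S/5 = (225/92)/5 = 45/92 ≈ 0.489 in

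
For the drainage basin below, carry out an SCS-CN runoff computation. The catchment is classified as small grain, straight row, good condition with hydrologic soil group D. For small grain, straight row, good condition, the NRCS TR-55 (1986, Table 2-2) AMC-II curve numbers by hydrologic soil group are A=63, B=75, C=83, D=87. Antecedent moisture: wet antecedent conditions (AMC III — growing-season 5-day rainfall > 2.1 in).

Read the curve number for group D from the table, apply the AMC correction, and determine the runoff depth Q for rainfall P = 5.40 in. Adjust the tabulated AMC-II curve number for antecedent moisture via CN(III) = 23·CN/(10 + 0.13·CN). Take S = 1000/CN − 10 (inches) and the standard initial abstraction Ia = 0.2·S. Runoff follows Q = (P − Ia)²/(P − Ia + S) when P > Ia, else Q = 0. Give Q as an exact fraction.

NRCS table: small grain, straight row, good condition, soil group D → CN(II) = 87
CN(III) from CN(II)=87: (23·87)/(10 + 0.13·87) = 200100/2131 ≈ 93.900
Max retention: S = 1000/(200100/2131) − 10 = 1300/2001 in (≈ 0.650 in)
Initial abstraction Ia = S/5 = (1300/2001)/5 = 260/2001 ≈ 0.130 in
P − Ia = 5.400 − 0.130 = 52727/10005 ≈ 5.270 in (> 0, runoff occurs)
Q: (52727/10005)² ÷ (59227/10005) = 2780136529/592566135 in (≈ 4.692 in)

Q = 2780136529/592566135 in ≈ 4.692 in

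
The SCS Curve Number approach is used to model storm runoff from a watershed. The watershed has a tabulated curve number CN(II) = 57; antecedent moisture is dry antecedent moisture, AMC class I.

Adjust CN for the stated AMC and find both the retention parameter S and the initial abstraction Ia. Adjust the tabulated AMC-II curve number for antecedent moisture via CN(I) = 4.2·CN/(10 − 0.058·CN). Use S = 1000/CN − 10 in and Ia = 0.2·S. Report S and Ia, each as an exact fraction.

Adjust CN=57 to AMC I: 4.2·57/(10 − 0.058·57) → (1197/5) ÷ (3347/500) = 119700/3347 ≈ 35.763
S = 1000/(119700/3347) − 10 = 21500/1197 in ≈ 17.962 in
Initial abstraction Ia = S/5 = (21500/1197)/5 = 4300/1197 ≈ 3.592 in

S = 21500/1197 in ≈ 17.962 in; Ia = 4300/1197 in ≈ 3.592 in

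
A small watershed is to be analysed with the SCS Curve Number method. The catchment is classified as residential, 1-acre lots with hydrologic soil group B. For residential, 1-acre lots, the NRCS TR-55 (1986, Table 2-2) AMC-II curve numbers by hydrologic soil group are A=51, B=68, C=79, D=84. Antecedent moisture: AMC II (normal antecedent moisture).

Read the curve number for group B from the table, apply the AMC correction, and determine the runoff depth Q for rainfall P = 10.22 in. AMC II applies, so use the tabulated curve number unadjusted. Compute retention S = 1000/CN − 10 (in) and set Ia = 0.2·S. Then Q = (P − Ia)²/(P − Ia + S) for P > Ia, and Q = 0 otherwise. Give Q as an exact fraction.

NRCS table: residential, 1-acre lots, soil group B → CN(II) = 68
Average conditions: CN = 68 (no AMC adjustment).
Max retention: S = 1000/68 − 10 = 80/17 in (≈ 4.706 in)
Ia = 0.2S: 0.2·4.706 = 0.941 in (exactly 16/17)
P − Ia = 10.220 − 0.941 = 7887/850 ≈ 9.279 in (> 0, runoff occurs)
Q = (7887/850)²/((7887/850) + 80/17) = (62204769/722500)/(11887/850) = 62204769/10103950 in ≈ 6.156 in

Q = 62204769/10103950 in ≈ 6.156 in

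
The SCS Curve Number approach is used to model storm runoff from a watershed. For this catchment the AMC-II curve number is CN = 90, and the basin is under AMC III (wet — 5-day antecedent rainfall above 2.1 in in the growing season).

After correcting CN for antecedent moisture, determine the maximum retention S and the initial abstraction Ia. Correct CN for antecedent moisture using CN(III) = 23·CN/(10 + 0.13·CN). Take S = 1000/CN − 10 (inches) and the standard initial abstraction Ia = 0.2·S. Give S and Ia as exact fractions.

S = 100/207 in ≈ 0.483 in; Ia = 20/207 in ≈ 0.097 in

Adjust CN=90 to AMC III: 23·90/(10 + 0.13·90) → 2070 ÷ (217/10) = 20700/217 ≈ 95.392
Max retention: S = 1000/(20700/217) − 10 = 100/207 in (≈ 0.483 in)
Ia = 0.2S: 0.2·0.483 = 0.097 in (exactly 20/207)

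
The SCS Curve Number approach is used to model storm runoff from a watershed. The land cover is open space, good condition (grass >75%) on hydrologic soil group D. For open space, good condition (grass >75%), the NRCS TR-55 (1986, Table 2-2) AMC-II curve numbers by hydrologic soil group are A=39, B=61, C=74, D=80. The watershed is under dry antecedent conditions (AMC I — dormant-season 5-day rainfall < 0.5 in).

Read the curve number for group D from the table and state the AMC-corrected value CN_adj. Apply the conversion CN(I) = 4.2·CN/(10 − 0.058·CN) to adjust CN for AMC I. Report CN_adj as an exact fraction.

NRCS table: open space, good condition (grass >75%), soil group D → CN(II) = 80
Dry (AMC I): CN(I) = 4.2·80/(10 − 0.058·80) = 336/(134/25) = 4200/67 ≈ 62.687

CN_adj = 4200/67 ≈ 62.687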